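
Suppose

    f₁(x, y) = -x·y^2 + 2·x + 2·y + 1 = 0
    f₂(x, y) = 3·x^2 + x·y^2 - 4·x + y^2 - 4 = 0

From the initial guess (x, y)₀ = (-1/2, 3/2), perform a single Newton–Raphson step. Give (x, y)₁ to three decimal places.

(-0.908, 0.292)

At (-1/2, 3/2): F = (4.125, -0.125).
Jacobian J = [[-y^2 + 2, -2·x·y + 2], [6·x + y^2 - 4, 2·x·y + 2·y]].
At the point, J = [[-0.250, 3.500], [-4.750, 1.500]] (det J = 16.250).
Solving J·Δ = −F gives Δ = (-0.408, -1.208).
Then the next iterate is (x, y)₁ = (-0.908, 0.292).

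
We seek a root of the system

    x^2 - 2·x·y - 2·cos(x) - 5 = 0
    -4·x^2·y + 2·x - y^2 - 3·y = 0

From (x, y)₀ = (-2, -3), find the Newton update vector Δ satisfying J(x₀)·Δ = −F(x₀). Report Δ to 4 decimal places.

(0.0981, 3.0375)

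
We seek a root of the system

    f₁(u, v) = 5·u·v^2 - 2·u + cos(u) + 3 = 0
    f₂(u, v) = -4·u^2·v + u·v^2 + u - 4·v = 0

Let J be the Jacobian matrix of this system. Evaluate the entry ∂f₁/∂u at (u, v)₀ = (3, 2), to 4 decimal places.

∂f₁/∂u = 5·v^2 - sin(u) - 2.
At (3, 2) this is 17.8589.

17.8589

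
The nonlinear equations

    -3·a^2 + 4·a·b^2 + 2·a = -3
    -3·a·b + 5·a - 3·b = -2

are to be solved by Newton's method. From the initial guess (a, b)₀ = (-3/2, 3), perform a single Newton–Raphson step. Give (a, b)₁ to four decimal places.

(-3.2296, -0.9456)

At (-3/2, 3): F = (-60.7500, -1.0000).
Jacobian J = [[-6·a + 4·b^2 + 2, 8·a·b], [-3·b + 5, -3·a - 3]].
At the point, J = [[47.0000, -36.0000], [-4.0000, 1.5000]] (det J = -73.5000).
Solving J·Δ = −F gives Δ = (-1.7296, -3.9456).
Then the next iterate is (a, b)₁ = (-3.2296, -0.9456).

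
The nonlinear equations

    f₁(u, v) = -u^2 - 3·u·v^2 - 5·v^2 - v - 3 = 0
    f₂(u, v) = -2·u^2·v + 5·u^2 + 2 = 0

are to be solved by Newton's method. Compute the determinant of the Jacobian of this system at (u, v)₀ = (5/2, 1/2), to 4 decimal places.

341.8750

J = [[-2·u - 3·v^2, -6·u·v - 10·v - 1], [-4·u·v + 10·u, -2·u^2]].
At the point, J = [[-5.7500, -13.5000], [20.0000, -12.5000]].
det J = 341.8750.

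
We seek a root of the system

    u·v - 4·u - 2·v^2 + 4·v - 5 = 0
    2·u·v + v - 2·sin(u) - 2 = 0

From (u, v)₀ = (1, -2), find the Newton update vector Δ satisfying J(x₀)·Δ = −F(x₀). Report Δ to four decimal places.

(-0.9340, 1.6458)

At (1, -2): F = (-27.0000, -9.682942).
Jacobian J = [[v - 4, u - 4·v + 4], [2·v - 2·cos(u), 2·u + 1]].
At the point, J = [[-6.0000, 13.0000], [-5.080605, 3.0000]] (det J = 48.047860).
Solving J·Δ = −F gives Δ = (-0.9340, 1.6458).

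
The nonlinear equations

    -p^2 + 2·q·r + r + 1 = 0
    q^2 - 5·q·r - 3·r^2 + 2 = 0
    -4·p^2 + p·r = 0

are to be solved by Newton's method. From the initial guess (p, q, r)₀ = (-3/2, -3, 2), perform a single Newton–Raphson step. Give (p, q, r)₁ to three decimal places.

At (-3/2, -3, 2): F = (-11.250, 29.000, -12.000).
Jacobian J = [[-2·p, 2·r, 2·q + 1], [0, 2·q - 5·r, -5·q - 6·r], [-8·p + r, 0, p]].
At the point, J = [[3.000, 4.000, -5.000], [0.000, -16.000, 3.000], [14.000, 0.000, -1.500]] (det J = -880.000).
Solving J·Δ = −F gives Δ = (0.818, 1.744, -0.364).
Then the next iterate is (p, q, r)₁ = (-0.682, -1.256, 1.636).

(-0.682, -1.256, 1.636)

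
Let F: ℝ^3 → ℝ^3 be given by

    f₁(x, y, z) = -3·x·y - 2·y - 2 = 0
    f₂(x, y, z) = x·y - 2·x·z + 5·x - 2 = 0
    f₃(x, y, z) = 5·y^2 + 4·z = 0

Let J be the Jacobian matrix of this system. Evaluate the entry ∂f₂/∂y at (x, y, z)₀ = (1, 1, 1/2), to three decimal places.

1.000

∂f₂/∂y = x.
At (1, 1, 1/2) this is 1.000.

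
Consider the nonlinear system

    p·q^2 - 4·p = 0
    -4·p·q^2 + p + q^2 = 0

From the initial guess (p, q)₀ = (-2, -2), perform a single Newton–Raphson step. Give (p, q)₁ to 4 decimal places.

(0.2667, -2.0000)

At (-2, -2): F = (0.0000, 34.0000).
Jacobian J = [[q^2 - 4, 2·p·q], [-4·q^2 + 1, -8·p·q + 2·q]].
At the point, J = [[0.0000, 8.0000], [-15.0000, -36.0000]] (det J = 120.0000).
Solving J·Δ = −F gives Δ = (2.2667, 0.0000).
Then the next iterate is (p, q)₁ = (0.2667, -2.0000).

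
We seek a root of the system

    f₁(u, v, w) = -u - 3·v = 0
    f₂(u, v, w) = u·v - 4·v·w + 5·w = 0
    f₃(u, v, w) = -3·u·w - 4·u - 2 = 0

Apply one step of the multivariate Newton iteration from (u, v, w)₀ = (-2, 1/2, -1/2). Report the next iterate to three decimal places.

At (-2, 1/2, -1/2): F = (0.500, -2.500, 3.000).
Jacobian J = [[-1, -3, 0], [v, u - 4·w, -4·v + 5], [-3·w - 4, 0, -3·u]].
At the point, J = [[-1.000, -3.000, 0.000], [0.500, 0.000, 3.000], [-2.500, 0.000, 6.000]] (det J = 31.500).
Solving J·Δ = −F gives Δ = (2.286, -0.595, 0.452).
Then the next iterate is (u, v, w)₁ = (0.286, -0.095, -0.048).

(0.286, -0.095, -0.048)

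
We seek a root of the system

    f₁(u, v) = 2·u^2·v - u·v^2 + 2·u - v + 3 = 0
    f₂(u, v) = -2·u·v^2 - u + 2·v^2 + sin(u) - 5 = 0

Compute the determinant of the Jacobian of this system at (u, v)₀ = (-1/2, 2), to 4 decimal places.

-59.8164

J = [[4·u·v - v^2 + 2, 2·u^2 - 2·u·v - 1], [-2·v^2 + cos(u) - 1, -4·u·v + 4·v]].
At the point, J = [[-6.0000, 1.5000], [-8.122417, 12.0000]].
det J = -59.8164.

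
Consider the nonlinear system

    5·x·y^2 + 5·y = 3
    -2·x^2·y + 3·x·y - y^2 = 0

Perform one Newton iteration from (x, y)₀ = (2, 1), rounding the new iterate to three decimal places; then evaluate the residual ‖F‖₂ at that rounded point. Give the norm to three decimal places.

2.815

At (2, 1): F = (12.000, -3.000).
Jacobian J = [[5·y^2, 10·x·y + 5], [-4·x·y + 3·y, -2·x^2 + 3·x - 2·y]].
At the point, J = [[5.000, 25.000], [-5.000, -4.000]] (det J = 105.000).
Solving J·Δ = −F gives Δ = (-0.257, -0.429).
Then the next iterate is (x, y)₁ = (1.743, 0.571).
Re-evaluating at (1.743, 0.571): F = (2.69645, -0.80973), so ‖F‖₂ = 2.815.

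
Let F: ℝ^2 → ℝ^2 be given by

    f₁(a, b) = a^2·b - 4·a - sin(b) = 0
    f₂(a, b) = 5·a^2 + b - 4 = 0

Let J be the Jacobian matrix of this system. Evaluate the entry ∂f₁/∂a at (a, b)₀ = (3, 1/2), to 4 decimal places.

∂f₁/∂a = 2·a·b - 4.
At (3, 1/2) this is -1.0000.

-1.0000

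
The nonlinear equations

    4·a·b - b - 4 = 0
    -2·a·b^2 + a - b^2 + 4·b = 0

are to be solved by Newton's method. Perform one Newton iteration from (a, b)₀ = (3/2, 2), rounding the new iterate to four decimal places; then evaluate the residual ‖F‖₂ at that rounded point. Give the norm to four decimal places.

At (3/2, 2): F = (6.0000, -6.5000).
Jacobian J = [[4·b, 4·a - 1], [-2·b^2 + 1, -4·a·b - 2·b + 4]].
At the point, J = [[8.0000, 5.0000], [-7.0000, -12.0000]] (det J = -61.0000).
Solving J·Δ = −F gives Δ = (-0.6475, -0.1639).
Then the next iterate is (a, b)₁ = (0.8525, 1.8361).
Re-evaluating at (0.8525, 1.8361): F = (0.425001, -0.922367), so ‖F‖₂ = 1.0156.

1.0156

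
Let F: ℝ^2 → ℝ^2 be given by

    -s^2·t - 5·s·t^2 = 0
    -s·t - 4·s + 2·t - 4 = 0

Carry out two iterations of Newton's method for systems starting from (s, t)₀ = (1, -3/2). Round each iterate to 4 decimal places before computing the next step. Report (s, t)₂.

(-3.2351, -1.8280)

At (1, -3/2): F = (-9.7500, -9.5000).
Jacobian J = [[-2·s·t - 5·t^2, -s^2 - 10·s·t], [-t - 4, -s + 2]].
At the point, J = [[-8.2500, 14.0000], [-2.5000, 1.0000]] (det J = 26.7500).
Solving J·Δ = −F gives Δ = (-4.6075, -2.0187).
Then the next iterate is (s, t)₁ = (-3.6075, -3.5187).
Round to (-3.6075, -3.5187) and repeat: F = (269.119351, -9.301110), J = [[-87.293669, -139.951159], [-0.4813, 5.6075]].
Δ = (0.3724, 1.6907), so (s, t)₂ = (-3.2351, -1.8280).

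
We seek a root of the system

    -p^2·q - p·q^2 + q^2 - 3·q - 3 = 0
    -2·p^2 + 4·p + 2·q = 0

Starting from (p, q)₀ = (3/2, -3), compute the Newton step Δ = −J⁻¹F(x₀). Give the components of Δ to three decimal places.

At (3/2, -3): F = (8.250, -4.500).
Jacobian J = [[-2·p·q - q^2, -p^2 - 2·p·q + 2·q - 3], [-4·p + 4, 2]].
At the point, J = [[0.000, -2.250], [-2.000, 2.000]] (det J = -4.500).
Solving J·Δ = −F gives Δ = (1.417, 3.667).

(1.417, 3.667)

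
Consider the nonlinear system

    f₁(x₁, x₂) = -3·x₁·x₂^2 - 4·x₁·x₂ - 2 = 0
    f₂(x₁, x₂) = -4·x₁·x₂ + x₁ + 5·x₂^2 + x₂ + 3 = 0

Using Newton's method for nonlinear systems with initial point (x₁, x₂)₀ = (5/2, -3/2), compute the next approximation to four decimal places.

At (5/2, -3/2): F = (-3.8750, 30.2500).
Jacobian J = [[-3·x₂^2 - 4·x₂, -6·x₁·x₂ - 4·x₁], [-4·x₂ + 1, -4·x₁ + 10·x₂ + 1]].
At the point, J = [[-0.7500, 12.5000], [7.0000, -24.0000]] (det J = -69.5000).
Solving J·Δ = −F gives Δ = (-4.1025, 0.0638).
Then the next iterate is (x₁, x₂)₁ = (-1.6025, -1.4362).

(-1.6025, -1.4362)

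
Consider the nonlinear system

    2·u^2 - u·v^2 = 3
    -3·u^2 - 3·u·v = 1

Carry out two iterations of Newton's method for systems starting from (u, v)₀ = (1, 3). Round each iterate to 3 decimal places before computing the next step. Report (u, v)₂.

At (1, 3): F = (-10.000, -13.000).
Jacobian J = [[4·u - v^2, -2·u·v], [-6·u - 3·v, -3·u]].
At the point, J = [[-5.000, -6.000], [-15.000, -3.000]] (det J = -75.000).
Solving J·Δ = −F gives Δ = (-0.640, -1.133).
Then the next iterate is (u, v)₁ = (0.360, 1.867).
Round to (0.360, 1.867) and repeat: F = (-3.99565, -3.40516), J = [[-2.04569, -1.34424], [-7.761, -1.080]].
Δ = (-0.032, -2.924), so (u, v)₂ = (0.328, -1.057).

(0.328, -1.057)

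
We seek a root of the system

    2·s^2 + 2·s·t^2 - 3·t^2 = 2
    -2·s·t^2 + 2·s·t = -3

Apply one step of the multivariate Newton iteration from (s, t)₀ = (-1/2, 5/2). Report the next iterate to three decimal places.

(-0.231, 1.316)

At (-1/2, 5/2): F = (-26.500, 6.750).
Jacobian J = [[4·s + 2·t^2, 4·s·t - 6·t], [-2·t^2 + 2·t, -4·s·t + 2·s]].
At the point, J = [[10.500, -20.000], [-7.500, 4.000]] (det J = -108.000).
Solving J·Δ = −F gives Δ = (0.269, -1.184).
Then the next iterate is (s, t)₁ = (-0.231, 1.316).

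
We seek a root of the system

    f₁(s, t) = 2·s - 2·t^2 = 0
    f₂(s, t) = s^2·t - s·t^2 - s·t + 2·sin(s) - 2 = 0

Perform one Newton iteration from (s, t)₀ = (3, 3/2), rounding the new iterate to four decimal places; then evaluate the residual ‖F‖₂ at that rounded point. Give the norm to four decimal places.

At (3, 3/2): F = (1.5000, 0.532240).
Jacobian J = [[2, -4·t], [2·s·t - t^2 - t + 2·cos(s), s^2 - 2·s·t - s]].
At the point, J = [[2.0000, -6.0000], [3.270015, -3.0000]] (det J = 13.620090).
Solving J·Δ = −F gives Δ = (0.0959, 0.2820).
Then the next iterate is (s, t)₁ = (3.0959, 1.7820).
Re-evaluating at (3.0959, 1.7820): F = (-0.159248, -0.176894), so ‖F‖₂ = 0.2380.

0.2380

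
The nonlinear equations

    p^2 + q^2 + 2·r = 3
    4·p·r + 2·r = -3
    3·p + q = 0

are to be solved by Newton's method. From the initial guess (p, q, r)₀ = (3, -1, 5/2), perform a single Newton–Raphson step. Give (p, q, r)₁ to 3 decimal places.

(0.865, -2.595, 1.311)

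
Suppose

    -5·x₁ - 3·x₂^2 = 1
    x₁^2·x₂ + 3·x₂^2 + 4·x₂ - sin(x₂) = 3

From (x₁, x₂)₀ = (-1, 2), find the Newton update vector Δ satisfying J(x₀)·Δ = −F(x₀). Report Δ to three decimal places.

(0.576, -0.907)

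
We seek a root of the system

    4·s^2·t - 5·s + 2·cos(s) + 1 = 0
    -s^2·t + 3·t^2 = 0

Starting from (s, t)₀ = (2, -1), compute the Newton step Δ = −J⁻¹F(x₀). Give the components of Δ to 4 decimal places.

At (2, -1): F = (-25.832294, 7.0000).
Jacobian J = [[8·s·t - 2·sin(s) - 5, 4·s^2], [-2·s·t, -s^2 + 6·t]].
At the point, J = [[-22.818595, 16.0000], [4.0000, -10.0000]] (det J = 164.185949).
Solving J·Δ = −F gives Δ = (-0.8912, 0.3435).

(-0.8912, 0.3435)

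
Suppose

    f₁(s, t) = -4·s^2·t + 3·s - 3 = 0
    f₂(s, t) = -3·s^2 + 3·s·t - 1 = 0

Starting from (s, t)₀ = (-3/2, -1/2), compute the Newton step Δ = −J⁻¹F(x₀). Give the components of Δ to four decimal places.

At (-3/2, -1/2): F = (-3.0000, -5.5000).
Jacobian J = [[-8·s·t + 3, -4·s^2], [-6·s + 3·t, 3·s]].
At the point, J = [[-3.0000, -9.0000], [7.5000, -4.5000]] (det J = 81.0000).
Solving J·Δ = −F gives Δ = (0.4444, -0.4815).

(0.4444, -0.4815)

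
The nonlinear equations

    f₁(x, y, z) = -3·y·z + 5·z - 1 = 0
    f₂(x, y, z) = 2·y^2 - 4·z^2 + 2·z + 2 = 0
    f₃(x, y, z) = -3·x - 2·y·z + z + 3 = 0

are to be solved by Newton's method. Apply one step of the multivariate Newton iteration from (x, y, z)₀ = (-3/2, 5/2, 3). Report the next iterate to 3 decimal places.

(-0.328, 1.835, 1.993)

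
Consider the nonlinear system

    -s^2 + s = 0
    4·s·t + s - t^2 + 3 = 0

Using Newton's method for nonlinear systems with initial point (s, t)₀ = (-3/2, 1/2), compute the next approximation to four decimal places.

(-0.5625, 0.6518)

At (-3/2, 1/2): F = (-3.7500, -1.7500).
Jacobian J = [[-2·s + 1, 0], [4·t + 1, 4·s - 2·t]].
At the point, J = [[4.0000, 0.0000], [3.0000, -7.0000]] (det J = -28.0000).
Solving J·Δ = −F gives Δ = (0.9375, 0.1518).
Then the next iterate is (s, t)₁ = (-0.5625, 0.6518).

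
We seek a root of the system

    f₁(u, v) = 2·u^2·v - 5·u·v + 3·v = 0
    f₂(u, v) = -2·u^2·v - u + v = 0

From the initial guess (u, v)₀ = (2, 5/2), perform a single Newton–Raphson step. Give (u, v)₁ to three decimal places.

(2.063, -0.476)

At (2, 5/2): F = (2.500, -19.500).
Jacobian J = [[4·u·v - 5·v, 2·u^2 - 5·u + 3], [-4·u·v - 1, -2·u^2 + 1]].
At the point, J = [[7.500, 1.000], [-21.000, -7.000]] (det J = -31.500).
Solving J·Δ = −F gives Δ = (0.063, -2.976).
Then the next iterate is (u, v)₁ = (2.063, -0.476).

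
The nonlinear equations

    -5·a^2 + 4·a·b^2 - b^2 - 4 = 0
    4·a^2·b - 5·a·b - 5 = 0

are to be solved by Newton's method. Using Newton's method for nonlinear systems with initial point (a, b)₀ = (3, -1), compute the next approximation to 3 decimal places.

(1.579, -1.048)

At (3, -1): F = (-38.000, -26.000).
Jacobian J = [[-10·a + 4·b^2, 8·a·b - 2·b], [8·a·b - 5·b, 4·a^2 - 5·a]].
At the point, J = [[-26.000, -22.000], [-19.000, 21.000]] (det J = -964.000).
Solving J·Δ = −F gives Δ = (-1.421, -0.048).
Then the next iterate is (a, b)₁ = (1.579, -1.048).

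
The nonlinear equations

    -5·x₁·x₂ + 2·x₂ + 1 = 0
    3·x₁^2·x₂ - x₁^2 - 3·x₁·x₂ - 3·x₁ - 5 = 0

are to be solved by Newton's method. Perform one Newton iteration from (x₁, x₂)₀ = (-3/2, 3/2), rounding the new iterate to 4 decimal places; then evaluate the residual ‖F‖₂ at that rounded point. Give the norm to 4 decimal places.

11.3179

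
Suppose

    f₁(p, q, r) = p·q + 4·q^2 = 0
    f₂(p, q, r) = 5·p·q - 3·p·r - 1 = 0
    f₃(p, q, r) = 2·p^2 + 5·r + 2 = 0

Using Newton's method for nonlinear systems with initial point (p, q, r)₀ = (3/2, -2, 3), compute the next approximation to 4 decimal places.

(1.2659, -1.0712, -1.0191)

At (3/2, -2, 3): F = (13.0000, -29.5000, 21.5000).
Jacobian J = [[q, p + 8·q, 0], [5·q - 3·r, 5·p, -3·p], [4·p, 0, 5]].
At the point, J = [[-2.0000, -14.5000, 0.0000], [-19.0000, 7.5000, -4.5000], [6.0000, 0.0000, 5.0000]] (det J = -1061.0000).
Solving J·Δ = −F gives Δ = (-0.2341, 0.9288, -4.0191).
Then the next iterate is (p, q, r)₁ = (1.2659, -1.0712, -1.0191).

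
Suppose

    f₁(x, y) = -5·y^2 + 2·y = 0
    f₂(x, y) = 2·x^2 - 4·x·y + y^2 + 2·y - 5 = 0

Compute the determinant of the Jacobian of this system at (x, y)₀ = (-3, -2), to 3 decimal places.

J = [[0, -10·y + 2], [4·x - 4·y, -4·x + 2·y + 2]].
At the point, J = [[0.000, 22.000], [-4.000, 10.000]].
det J = 88.000.

88.000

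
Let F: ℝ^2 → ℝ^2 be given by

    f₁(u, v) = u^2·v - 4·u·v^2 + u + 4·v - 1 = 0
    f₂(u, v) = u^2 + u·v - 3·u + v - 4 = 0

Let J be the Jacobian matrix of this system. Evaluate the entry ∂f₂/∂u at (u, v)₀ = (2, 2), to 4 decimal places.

3.0000

∂f₂/∂u = 2·u + v - 3.
At (2, 2) this is 3.0000.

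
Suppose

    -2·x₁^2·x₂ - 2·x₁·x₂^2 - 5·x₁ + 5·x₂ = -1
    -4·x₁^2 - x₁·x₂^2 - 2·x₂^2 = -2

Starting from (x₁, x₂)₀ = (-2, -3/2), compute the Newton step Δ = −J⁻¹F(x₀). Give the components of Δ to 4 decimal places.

(1.0182, 0.1739)

At (-2, -3/2): F = (24.5000, -14.0000).
Jacobian J = [[-4·x₁·x₂ - 2·x₂^2 - 5, -2·x₁^2 - 4·x₁·x₂ + 5], [-8·x₁ - x₂^2, -2·x₁·x₂ - 4·x₂]].
At the point, J = [[-21.5000, -15.0000], [13.7500, 0.0000]] (det J = 206.2500).
Solving J·Δ = −F gives Δ = (1.0182, 0.1739).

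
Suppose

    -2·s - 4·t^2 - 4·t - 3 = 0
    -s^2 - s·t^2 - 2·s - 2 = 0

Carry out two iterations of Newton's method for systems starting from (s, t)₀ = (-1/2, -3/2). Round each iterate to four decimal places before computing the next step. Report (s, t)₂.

(-1.1836, -0.8265)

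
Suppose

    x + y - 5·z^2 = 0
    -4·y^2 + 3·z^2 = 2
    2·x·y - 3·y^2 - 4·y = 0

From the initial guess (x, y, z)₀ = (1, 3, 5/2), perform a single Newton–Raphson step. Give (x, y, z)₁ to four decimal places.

At (1, 3, 5/2): F = (-27.2500, -19.2500, -33.0000).
Jacobian J = [[1, 1, -10·z], [0, -8·y, 6·z], [2·y, 2·x - 6·y - 4, 0]].
At the point, J = [[1.0000, 1.0000, -25.0000], [0.0000, -24.0000, 15.0000], [6.0000, -20.0000, 0.0000]] (det J = -3210.0000).
Solving J·Δ = −F gives Δ = (0.4688, -1.5093, -1.1316).
Then the next iterate is (x, y, z)₁ = (1.4688, 1.4907, 1.3684).

(1.4688, 1.4907, 1.3684)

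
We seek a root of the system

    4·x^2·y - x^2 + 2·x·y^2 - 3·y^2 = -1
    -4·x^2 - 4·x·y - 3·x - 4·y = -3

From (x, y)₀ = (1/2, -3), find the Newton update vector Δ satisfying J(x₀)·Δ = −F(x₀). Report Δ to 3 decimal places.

(-1.253, 2.039)

At (1/2, -3): F = (-20.250, 18.500).
Jacobian J = [[8·x·y - 2·x + 2·y^2, 4·x^2 + 4·x·y - 6·y], [-8·x - 4·y - 3, -4·x - 4]].
At the point, J = [[5.000, 13.000], [5.000, -6.000]] (det J = -95.000).
Solving J·Δ = −F gives Δ = (-1.253, 2.039).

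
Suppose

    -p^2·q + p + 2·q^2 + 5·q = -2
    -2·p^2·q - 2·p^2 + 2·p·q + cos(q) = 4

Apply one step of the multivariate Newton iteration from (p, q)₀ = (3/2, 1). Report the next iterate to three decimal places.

At (3/2, 1): F = (8.250, -9.45970).
Jacobian J = [[-2·p·q + 1, -p^2 + 4·q + 5], [-4·p·q - 4·p + 2·q, -2·p^2 + 2·p - sin(q)]].
At the point, J = [[-2.000, 6.750], [-10.000, -2.34147]] (det J = 72.18294).
Solving J·Δ = −F gives Δ = (-0.617, -1.405).
Then the next iterate is (p, q)₁ = (0.883, -0.405).

(0.883, -0.405)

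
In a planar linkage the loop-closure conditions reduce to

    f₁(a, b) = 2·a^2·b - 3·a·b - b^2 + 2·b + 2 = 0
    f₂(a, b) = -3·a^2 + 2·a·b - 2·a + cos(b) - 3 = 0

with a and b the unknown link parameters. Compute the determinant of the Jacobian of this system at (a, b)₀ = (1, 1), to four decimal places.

J = [[4·a·b - 3·b, 2·a^2 - 3·a - 2·b + 2], [-6·a + 2·b - 2, 2·a - sin(b)]].
At the point, J = [[1.0000, -1.0000], [-6.0000, 1.158529]].
det J = -4.8415.

-4.8415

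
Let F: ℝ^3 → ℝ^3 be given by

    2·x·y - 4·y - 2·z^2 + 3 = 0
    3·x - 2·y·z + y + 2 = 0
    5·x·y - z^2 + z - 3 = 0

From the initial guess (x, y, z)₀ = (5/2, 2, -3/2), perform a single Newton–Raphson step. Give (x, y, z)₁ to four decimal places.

At (5/2, 2, -3/2): F = (0.5000, 17.5000, 18.2500).
Jacobian J = [[2·y, 2·x - 4, -4·z], [3, -2·z + 1, -2·y], [5·y, 5·x, -2·z + 1]].
At the point, J = [[4.0000, 1.0000, 6.0000], [3.0000, 4.0000, -4.0000], [10.0000, 12.5000, 4.0000]] (det J = 197.0000).
Solving J·Δ = −F gives Δ = (-3.8807, 0.8909, 2.3553).
Then the next iterate is (x, y, z)₁ = (-1.3807, 2.8909, 0.8553).

(-1.3807, 2.8909, 0.8553)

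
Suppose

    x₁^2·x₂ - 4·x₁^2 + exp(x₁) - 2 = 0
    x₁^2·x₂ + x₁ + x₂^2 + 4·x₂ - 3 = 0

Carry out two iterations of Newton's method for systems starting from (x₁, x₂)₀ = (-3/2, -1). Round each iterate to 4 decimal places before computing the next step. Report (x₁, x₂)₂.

(-0.2273, 0.7405)

At (-3/2, -1): F = (-13.026870, -9.7500).
Jacobian J = [[2·x₁·x₂ - 8·x₁ + exp(x₁), x₁^2], [2·x₁·x₂ + 1, x₁^2 + 2·x₂ + 4]].
At the point, J = [[15.223130, 2.2500], [4.0000, 4.2500]] (det J = 55.698303).
Solving J·Δ = −F gives Δ = (0.6001, 1.7293).
Then the next iterate is (x₁, x₂)₁ = (-0.8999, 0.7293).
Round to (-0.8999, 0.7293) and repeat: F = (-4.242068, 0.139780), J = [[6.293216, 0.809820], [-0.312594, 6.268420]].
Δ = (0.6726, 0.0112), so (x₁, x₂)₂ = (-0.2273, 0.7405).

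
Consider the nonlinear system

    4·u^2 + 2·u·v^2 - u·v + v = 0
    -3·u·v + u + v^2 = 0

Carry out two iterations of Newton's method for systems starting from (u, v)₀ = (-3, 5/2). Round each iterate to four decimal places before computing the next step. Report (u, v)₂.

At (-3, 5/2): F = (8.5000, 25.7500).
Jacobian J = [[8·u + 2·v^2 - v, 4·u·v - u + 1], [-3·v + 1, -3·u + 2·v]].
At the point, J = [[-14.0000, -26.0000], [-6.5000, 14.0000]] (det J = -365.0000).
Solving J·Δ = −F gives Δ = (2.1603, -0.8363).
Then the next iterate is (u, v)₁ = (-0.8397, 1.6637).
Round to (-0.8397, 1.6637) and repeat: F = (1.232686, 6.119224), J = [[-2.845505, -3.748336], [-3.9911, 5.8465]].
Δ = (0.9540, -0.3954), so (u, v)₂ = (0.1143, 1.2683).

(0.1143, 1.2683)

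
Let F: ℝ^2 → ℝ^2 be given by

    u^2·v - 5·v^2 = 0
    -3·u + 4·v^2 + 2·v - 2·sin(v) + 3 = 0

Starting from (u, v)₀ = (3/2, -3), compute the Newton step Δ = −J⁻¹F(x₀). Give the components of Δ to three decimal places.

At (3/2, -3): F = (-51.750, 28.78224).
Jacobian J = [[2·u·v, u^2 - 10·v], [-3, 8·v - 2·cos(v) + 2]].
At the point, J = [[-9.000, 32.250], [-3.000, -20.02002]] (det J = 276.93014).
Solving J·Δ = −F gives Δ = (-0.389, 1.496).

(-0.389, 1.496)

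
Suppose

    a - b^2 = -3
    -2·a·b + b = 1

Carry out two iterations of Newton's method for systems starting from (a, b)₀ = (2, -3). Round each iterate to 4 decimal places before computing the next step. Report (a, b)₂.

(0.7878, -1.9587)

At (2, -3): F = (-4.0000, 8.0000).
Jacobian J = [[1, -2·b], [-2·b, -2·a + 1]].
At the point, J = [[1.0000, 6.0000], [6.0000, -3.0000]] (det J = -39.0000).
Solving J·Δ = −F gives Δ = (-0.9231, 0.8205).
Then the next iterate is (a, b)₁ = (1.0769, -2.1795).
Round to (1.0769, -2.1795) and repeat: F = (-0.673320, 1.514707), J = [[1.0000, 4.3590], [4.3590, -1.1538]].
Δ = (-0.2891, 0.2208), so (a, b)₂ = (0.7878, -1.9587).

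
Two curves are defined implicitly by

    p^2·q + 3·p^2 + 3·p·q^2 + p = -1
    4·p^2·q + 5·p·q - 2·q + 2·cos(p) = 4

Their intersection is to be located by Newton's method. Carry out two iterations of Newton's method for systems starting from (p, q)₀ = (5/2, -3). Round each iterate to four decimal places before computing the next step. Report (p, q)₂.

(1.0165, -0.9531)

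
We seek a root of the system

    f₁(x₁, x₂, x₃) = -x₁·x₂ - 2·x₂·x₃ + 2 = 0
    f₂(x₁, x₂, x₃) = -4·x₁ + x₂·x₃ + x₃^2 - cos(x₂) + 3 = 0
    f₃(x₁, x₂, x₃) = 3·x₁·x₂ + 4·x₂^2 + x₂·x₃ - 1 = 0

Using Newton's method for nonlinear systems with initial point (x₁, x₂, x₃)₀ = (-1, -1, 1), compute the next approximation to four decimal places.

(0.1526, -0.6554, -0.9040)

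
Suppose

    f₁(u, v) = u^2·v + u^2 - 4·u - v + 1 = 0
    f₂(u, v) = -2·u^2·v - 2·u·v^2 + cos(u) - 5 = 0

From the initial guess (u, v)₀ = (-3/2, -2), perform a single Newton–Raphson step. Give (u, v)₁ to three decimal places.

(1.766, -4.787)

At (-3/2, -2): F = (6.750, 16.07074).
Jacobian J = [[2·u·v + 2·u - 4, u^2 - 1], [-4·u·v - 2·v^2 - sin(u), -2·u^2 - 4·u·v]].
At the point, J = [[-1.000, 1.250], [-19.00251, -16.500]] (det J = 40.25313).
Solving J·Δ = −F gives Δ = (3.266, -2.787).
Then the next iterate is (u, v)₁ = (1.766, -4.787).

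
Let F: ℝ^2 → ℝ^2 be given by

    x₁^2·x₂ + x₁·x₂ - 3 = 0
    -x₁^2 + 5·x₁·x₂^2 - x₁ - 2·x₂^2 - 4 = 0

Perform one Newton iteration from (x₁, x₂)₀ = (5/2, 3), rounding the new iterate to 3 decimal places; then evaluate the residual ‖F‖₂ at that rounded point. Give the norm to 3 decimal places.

At (5/2, 3): F = (23.250, 81.750).
Jacobian J = [[2·x₁·x₂ + x₂, x₁^2 + x₁], [-2·x₁ + 5·x₂^2 - 1, 10·x₁·x₂ - 4·x₂]].
At the point, J = [[18.000, 8.750], [39.000, 63.000]] (det J = 792.750).
Solving J·Δ = −F gives Δ = (-0.945, -0.712).
Then the next iterate is (x₁, x₂)₁ = (1.555, 2.288).
Re-evaluating at (1.555, 2.288): F = (6.09028, 22.25878), so ‖F‖₂ = 23.077.

23.077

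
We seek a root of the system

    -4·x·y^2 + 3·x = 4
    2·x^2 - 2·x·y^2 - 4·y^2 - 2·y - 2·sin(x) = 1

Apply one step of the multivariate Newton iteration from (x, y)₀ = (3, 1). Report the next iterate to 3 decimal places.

(2.137, 0.744)

At (3, 1): F = (-7.000, 4.71776).
Jacobian J = [[-4·y^2 + 3, -8·x·y], [4·x - 2·y^2 - 2·cos(x), -4·x·y - 8·y - 2]].
At the point, J = [[-1.000, -24.000], [11.97998, -22.000]] (det J = 309.51964).
Solving J·Δ = −F gives Δ = (-0.863, -0.256).
Then the next iterate is (x, y)₁ = (2.137, 0.744).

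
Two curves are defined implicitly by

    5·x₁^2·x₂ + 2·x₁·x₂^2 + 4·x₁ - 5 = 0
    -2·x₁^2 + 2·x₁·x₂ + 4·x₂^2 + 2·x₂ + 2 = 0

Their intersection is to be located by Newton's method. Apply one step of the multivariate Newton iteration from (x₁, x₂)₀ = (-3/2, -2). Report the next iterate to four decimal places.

(-0.9568, -1.0243)

At (-3/2, -2): F = (-45.5000, 15.5000).
Jacobian J = [[10·x₁·x₂ + 2·x₂^2 + 4, 5·x₁^2 + 4·x₁·x₂], [-4·x₁ + 2·x₂, 2·x₁ + 8·x₂ + 2]].
At the point, J = [[42.0000, 23.2500], [2.0000, -17.0000]] (det J = -760.5000).
Solving J·Δ = −F gives Δ = (0.5432, 0.9757).
Then the next iterate is (x₁, x₂)₁ = (-0.9568, -1.0243).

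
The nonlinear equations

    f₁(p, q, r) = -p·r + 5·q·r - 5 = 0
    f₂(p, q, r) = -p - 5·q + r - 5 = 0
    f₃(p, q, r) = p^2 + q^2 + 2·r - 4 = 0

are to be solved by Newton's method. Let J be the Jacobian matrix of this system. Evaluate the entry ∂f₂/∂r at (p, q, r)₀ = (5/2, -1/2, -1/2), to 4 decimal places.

1.0000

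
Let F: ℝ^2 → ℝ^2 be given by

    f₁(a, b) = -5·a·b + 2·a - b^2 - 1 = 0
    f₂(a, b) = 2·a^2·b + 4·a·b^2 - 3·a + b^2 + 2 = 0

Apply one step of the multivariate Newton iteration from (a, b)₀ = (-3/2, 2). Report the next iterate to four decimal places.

(-0.7303, 1.7593)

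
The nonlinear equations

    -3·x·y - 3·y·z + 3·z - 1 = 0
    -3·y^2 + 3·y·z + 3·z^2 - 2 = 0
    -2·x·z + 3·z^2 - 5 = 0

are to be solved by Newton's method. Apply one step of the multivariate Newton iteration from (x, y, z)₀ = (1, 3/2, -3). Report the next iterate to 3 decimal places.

At (1, 3/2, -3): F = (-1.000, 4.750, 28.000).
Jacobian J = [[-3·y, -3·x - 3·z, -3·y + 3], [0, -6·y + 3·z, 3·y + 6·z], [-2·z, 0, -2·x + 6·z]].
At the point, J = [[-4.500, 6.000, -1.500], [0.000, -18.000, -13.500], [6.000, 0.000, -20.000]] (det J = -2268.000).
Solving J·Δ = −F gives Δ = (-1.241, -0.507, 1.028).
Then the next iterate is (x, y, z)₁ = (-0.241, 0.993, -1.972).

(-0.241, 0.993, -1.972)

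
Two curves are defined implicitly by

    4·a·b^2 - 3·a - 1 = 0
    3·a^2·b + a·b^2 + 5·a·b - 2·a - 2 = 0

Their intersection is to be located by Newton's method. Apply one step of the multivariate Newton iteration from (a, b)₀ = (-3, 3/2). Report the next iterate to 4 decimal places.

(-2.2711, 1.0937)

At (-3, 3/2): F = (-19.0000, 15.2500).
Jacobian J = [[4·b^2 - 3, 8·a·b], [6·a·b + b^2 + 5·b - 2, 3·a^2 + 2·a·b + 5·a]].
At the point, J = [[6.0000, -36.0000], [-19.2500, 3.0000]] (det J = -675.0000).
Solving J·Δ = −F gives Δ = (0.7289, -0.4063).
Then the next iterate is (a, b)₁ = (-2.2711, 1.0937).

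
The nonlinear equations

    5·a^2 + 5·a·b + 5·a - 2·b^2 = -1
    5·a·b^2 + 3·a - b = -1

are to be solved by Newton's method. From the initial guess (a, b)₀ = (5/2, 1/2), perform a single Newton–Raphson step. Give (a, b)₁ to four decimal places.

(1.0904, 0.0536)

At (5/2, 1/2): F = (50.5000, 11.1250).
Jacobian J = [[10·a + 5·b + 5, 5·a - 4·b], [5·b^2 + 3, 10·a·b - 1]].
At the point, J = [[32.5000, 10.5000], [4.2500, 11.5000]] (det J = 329.1250).
Solving J·Δ = −F gives Δ = (-1.4096, -0.4464).
Then the next iterate is (a, b)₁ = (1.0904, 0.0536).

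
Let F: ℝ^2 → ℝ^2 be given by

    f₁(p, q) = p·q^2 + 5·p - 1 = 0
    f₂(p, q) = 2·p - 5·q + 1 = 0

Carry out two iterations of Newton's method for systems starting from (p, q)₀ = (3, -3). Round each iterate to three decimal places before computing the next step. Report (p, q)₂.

(5.010, 2.204)

At (3, -3): F = (41.000, 22.000).
Jacobian J = [[q^2 + 5, 2·p·q], [2, -5]].
At the point, J = [[14.000, -18.000], [2.000, -5.000]] (det J = -34.000).
Solving J·Δ = −F gives Δ = (5.618, 6.647).
Then the next iterate is (p, q)₁ = (8.618, 3.647).
Round to (8.618, 3.647) and repeat: F = (156.71465, 0.001), J = [[18.30061, 62.85969], [2.000, -5.000]].
Δ = (-3.608, -1.443), so (p, q)₂ = (5.010, 2.204).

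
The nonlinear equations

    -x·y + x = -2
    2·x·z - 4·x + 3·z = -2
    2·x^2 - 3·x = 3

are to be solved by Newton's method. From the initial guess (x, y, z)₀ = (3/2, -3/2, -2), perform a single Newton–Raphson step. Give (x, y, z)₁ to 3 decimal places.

(2.500, 4.000, 2.000)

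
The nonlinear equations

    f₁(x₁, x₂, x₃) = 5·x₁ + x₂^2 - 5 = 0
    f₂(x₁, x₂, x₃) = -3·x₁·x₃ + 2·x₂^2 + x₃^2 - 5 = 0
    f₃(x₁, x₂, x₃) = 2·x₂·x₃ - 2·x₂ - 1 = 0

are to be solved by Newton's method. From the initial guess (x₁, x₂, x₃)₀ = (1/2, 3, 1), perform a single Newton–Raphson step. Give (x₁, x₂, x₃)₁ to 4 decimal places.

(0.4679, 1.9434, 1.1667)

At (1/2, 3, 1): F = (6.5000, 12.5000, -1.0000).
Jacobian J = [[5, 2·x₂, 0], [-3·x₃, 4·x₂, -3·x₁ + 2·x₃], [0, 2·x₃ - 2, 2·x₂]].
At the point, J = [[5.0000, 6.0000, 0.0000], [-3.0000, 12.0000, 0.5000], [0.0000, 0.0000, 6.0000]] (det J = 468.0000).
Solving J·Δ = −F gives Δ = (-0.0321, -1.0566, 0.1667).
Then the next iterate is (x₁, x₂, x₃)₁ = (0.4679, 1.9434, 1.1667).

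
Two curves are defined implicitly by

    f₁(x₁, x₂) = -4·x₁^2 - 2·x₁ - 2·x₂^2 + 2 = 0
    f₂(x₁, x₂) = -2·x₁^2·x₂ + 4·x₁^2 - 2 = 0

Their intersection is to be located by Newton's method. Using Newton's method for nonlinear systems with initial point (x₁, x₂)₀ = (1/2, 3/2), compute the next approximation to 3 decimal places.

At (1/2, 3/2): F = (-4.500, -1.750).
Jacobian J = [[-8·x₁ - 2, -4·x₂], [-4·x₁·x₂ + 8·x₁, -2·x₁^2]].
At the point, J = [[-6.000, -6.000], [1.000, -0.500]] (det J = 9.000).
Solving J·Δ = −F gives Δ = (0.917, -1.667).
Then the next iterate is (x₁, x₂)₁ = (1.417, -0.167).

(1.417, -0.167)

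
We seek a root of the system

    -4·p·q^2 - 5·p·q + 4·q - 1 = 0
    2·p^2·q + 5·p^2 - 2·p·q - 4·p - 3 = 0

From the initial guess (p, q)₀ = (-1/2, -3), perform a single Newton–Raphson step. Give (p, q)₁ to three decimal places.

At (-1/2, -3): F = (-2.500, -4.250).
Jacobian J = [[-4·q^2 - 5·q, -8·p·q - 5·p + 4], [4·p·q + 10·p - 2·q - 4, 2·p^2 - 2·p]].
At the point, J = [[-21.000, -5.500], [3.000, 1.500]] (det J = -15.000).
Solving J·Δ = −F gives Δ = (-1.808, 6.450).
Then the next iterate is (p, q)₁ = (-2.308, 3.450).

(-2.308, 3.450)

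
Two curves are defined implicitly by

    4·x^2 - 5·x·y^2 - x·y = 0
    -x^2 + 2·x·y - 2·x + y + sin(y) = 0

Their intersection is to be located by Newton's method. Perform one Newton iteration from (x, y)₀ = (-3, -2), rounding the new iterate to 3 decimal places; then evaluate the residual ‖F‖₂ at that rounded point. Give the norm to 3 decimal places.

29.796

At (-3, -2): F = (90.000, 6.09070).
Jacobian J = [[8·x - 5·y^2 - y, -10·x·y - x], [-2·x + 2·y - 2, 2·x + cos(y) + 1]].
At the point, J = [[-42.000, -57.000], [0.000, -5.41615]] (det J = 227.47817).
Solving J·Δ = −F gives Δ = (0.617, 1.125).
Then the next iterate is (x, y)₁ = (-2.383, -0.875).
Re-evaluating at (-2.383, -0.875): F = (29.75205, 1.61502), so ‖F‖₂ = 29.796.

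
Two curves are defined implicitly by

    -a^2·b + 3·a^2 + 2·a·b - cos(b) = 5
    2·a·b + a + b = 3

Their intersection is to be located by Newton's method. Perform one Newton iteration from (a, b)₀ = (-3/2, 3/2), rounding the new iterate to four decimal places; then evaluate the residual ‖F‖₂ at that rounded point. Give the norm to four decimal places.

At (-3/2, 3/2): F = (-6.195737, -7.5000).
Jacobian J = [[-2·a·b + 6·a + 2·b, -a^2 + 2·a + sin(b)], [2·b + 1, 2·a + 1]].
At the point, J = [[-1.5000, -4.252505], [4.0000, -2.0000]] (det J = 20.010020).
Solving J·Δ = −F gives Δ = (0.9746, -1.8007).
Then the next iterate is (a, b)₁ = (-0.5254, -0.3007).
Re-evaluating at (-0.5254, -0.3007): F = (-4.728012, -3.510124), so ‖F‖₂ = 5.8886.

5.8886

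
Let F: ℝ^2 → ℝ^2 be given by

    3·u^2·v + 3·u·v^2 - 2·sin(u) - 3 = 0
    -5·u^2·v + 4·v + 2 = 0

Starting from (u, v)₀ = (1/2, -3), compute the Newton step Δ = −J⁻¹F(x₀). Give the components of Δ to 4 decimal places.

At (1/2, -3): F = (7.291149, -6.2500).
Jacobian J = [[6·u·v + 3·v^2 - 2·cos(u), 3·u^2 + 6·u·v], [-10·u·v, -5·u^2 + 4]].
At the point, J = [[16.244835, -8.2500], [15.0000, 2.7500]] (det J = 168.423296).
Solving J·Δ = −F gives Δ = (0.1871, 1.2522).

(0.1871, 1.2522)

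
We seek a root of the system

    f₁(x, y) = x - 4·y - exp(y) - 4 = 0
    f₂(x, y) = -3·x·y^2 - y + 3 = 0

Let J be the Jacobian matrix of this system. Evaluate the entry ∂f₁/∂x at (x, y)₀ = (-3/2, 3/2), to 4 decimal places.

1.0000

∂f₁/∂x = 1.
At (-3/2, 3/2) this is 1.0000.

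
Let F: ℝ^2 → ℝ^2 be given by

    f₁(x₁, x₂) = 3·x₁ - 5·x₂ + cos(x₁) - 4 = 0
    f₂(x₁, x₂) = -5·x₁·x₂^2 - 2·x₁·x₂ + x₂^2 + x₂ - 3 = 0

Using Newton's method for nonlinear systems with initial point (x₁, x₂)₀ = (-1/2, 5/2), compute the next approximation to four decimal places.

(-2.3916, -2.2408)

At (-1/2, 5/2): F = (-17.122417, 23.8750).
Jacobian J = [[-sin(x₁) + 3, -5], [-5·x₂^2 - 2·x₂, -10·x₁·x₂ - 2·x₁ + 2·x₂ + 1]].
At the point, J = [[3.479426, -5.0000], [-36.2500, 19.5000]] (det J = -113.401202).
Solving J·Δ = −F gives Δ = (-1.8916, -4.7408).
Then the next iterate is (x₁, x₂)₁ = (-2.3916, -2.2408).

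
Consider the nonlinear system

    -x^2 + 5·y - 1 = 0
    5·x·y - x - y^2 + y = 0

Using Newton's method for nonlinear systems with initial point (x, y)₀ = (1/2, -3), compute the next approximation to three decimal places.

(1.271, 0.404)

At (1/2, -3): F = (-16.250, -20.000).
Jacobian J = [[-2·x, 5], [5·y - 1, 5·x - 2·y + 1]].
At the point, J = [[-1.000, 5.000], [-16.000, 9.500]] (det J = 70.500).
Solving J·Δ = −F gives Δ = (0.771, 3.404).
Then the next iterate is (x, y)₁ = (1.271, 0.404).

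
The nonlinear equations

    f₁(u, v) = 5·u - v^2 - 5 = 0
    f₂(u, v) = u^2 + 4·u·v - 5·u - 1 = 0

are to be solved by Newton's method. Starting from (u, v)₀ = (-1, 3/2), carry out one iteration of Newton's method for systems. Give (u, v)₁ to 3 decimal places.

(1.000, 0.750)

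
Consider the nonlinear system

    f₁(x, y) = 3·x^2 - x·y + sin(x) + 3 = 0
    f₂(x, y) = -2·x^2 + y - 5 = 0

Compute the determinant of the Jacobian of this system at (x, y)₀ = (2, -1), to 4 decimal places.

-3.4161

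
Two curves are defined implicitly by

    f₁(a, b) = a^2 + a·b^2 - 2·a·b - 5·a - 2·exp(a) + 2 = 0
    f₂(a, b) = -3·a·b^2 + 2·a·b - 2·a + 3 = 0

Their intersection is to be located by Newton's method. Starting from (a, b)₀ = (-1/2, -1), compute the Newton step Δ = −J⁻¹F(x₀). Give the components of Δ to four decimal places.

At (-1/2, -1): F = (2.036939, 6.5000).
Jacobian J = [[2·a + b^2 - 2·b - 2·exp(a) - 5, 2·a·b - 2·a], [-3·b^2 + 2·b - 2, -6·a·b + 2·a]].
At the point, J = [[-4.213061, 2.0000], [-7.0000, -4.0000]] (det J = 30.852245).
Solving J·Δ = −F gives Δ = (0.6855, 0.4255).

(0.6855, 0.4255)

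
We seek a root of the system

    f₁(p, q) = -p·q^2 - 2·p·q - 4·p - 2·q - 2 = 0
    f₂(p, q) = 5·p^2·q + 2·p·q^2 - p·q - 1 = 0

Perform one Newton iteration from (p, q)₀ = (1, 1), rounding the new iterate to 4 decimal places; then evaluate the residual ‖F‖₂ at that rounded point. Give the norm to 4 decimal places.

969.5982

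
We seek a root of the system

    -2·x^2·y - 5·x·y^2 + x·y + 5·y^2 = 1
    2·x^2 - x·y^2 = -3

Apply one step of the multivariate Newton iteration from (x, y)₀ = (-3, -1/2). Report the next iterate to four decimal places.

(-1.2291, -0.4811)

At (-3, -1/2): F = (14.5000, 21.7500).
Jacobian J = [[-4·x·y - 5·y^2 + y, -2·x^2 - 10·x·y + x + 10·y], [4·x - y^2, -2·x·y]].
At the point, J = [[-7.7500, -41.0000], [-12.2500, -3.0000]] (det J = -479.0000).
Solving J·Δ = −F gives Δ = (1.7709, 0.0189).
Then the next iterate is (x, y)₁ = (-1.2291, -0.4811).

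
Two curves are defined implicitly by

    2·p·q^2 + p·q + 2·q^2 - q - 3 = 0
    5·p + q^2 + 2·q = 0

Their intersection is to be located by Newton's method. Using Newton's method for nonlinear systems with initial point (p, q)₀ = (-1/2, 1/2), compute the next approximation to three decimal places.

At (-1/2, 1/2): F = (-3.500, -1.250).
Jacobian J = [[2·q^2 + q, 4·p·q + p + 4·q - 1], [5, 2·q + 2]].
At the point, J = [[1.000, -0.500], [5.000, 3.000]] (det J = 5.500).
Solving J·Δ = −F gives Δ = (2.023, -2.955).
Then the next iterate is (p, q)₁ = (1.523, -2.455).

(1.523, -2.455)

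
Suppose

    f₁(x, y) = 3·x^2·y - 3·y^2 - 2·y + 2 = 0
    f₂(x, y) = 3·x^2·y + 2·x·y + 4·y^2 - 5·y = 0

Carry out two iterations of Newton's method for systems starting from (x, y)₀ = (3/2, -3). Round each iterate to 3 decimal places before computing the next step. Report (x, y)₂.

(1.203, -0.824)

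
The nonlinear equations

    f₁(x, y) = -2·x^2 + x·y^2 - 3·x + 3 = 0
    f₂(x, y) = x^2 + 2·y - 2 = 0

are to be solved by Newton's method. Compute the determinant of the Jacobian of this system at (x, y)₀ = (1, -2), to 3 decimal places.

J = [[-4·x + y^2 - 3, 2·x·y], [2·x, 2]].
At the point, J = [[-3.000, -4.000], [2.000, 2.000]].
det J = 2.000.

2.000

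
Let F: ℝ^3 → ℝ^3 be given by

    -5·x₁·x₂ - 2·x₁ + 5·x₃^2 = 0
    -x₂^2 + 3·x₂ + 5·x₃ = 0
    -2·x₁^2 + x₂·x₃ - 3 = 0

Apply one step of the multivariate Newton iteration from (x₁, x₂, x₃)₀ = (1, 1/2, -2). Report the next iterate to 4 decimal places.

(-1.6610, 3.0086, -1.2534)

At (1, 1/2, -2): F = (15.5000, -8.7500, -6.0000).
Jacobian J = [[-5·x₂ - 2, -5·x₁, 10·x₃], [0, -2·x₂ + 3, 5], [-4·x₁, x₃, x₂]].
At the point, J = [[-4.5000, -5.0000, -20.0000], [0.0000, 2.0000, 5.0000], [-4.0000, -2.0000, 0.5000]] (det J = -109.5000).
Solving J·Δ = −F gives Δ = (-2.6610, 2.5086, 0.7466).
Then the next iterate is (x₁, x₂, x₃)₁ = (-1.6610, 3.0086, -1.2534).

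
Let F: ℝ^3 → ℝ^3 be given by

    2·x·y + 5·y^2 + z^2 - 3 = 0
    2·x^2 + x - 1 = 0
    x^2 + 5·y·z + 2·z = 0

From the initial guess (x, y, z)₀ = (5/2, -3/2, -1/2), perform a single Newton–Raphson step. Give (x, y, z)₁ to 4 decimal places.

(1.2273, -1.0455, -0.2273)

At (5/2, -3/2, -1/2): F = (1.0000, 14.0000, 9.0000).
Jacobian J = [[2·y, 2·x + 10·y, 2·z], [4·x + 1, 0, 0], [2·x, 5·z, 5·y + 2]].
At the point, J = [[-3.0000, -10.0000, -1.0000], [11.0000, 0.0000, 0.0000], [5.0000, -2.5000, -5.5000]] (det J = -577.5000).
Solving J·Δ = −F gives Δ = (-1.2727, 0.4545, 0.2727).
Then the next iterate is (x, y, z)₁ = (1.2273, -1.0455, -0.2273).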